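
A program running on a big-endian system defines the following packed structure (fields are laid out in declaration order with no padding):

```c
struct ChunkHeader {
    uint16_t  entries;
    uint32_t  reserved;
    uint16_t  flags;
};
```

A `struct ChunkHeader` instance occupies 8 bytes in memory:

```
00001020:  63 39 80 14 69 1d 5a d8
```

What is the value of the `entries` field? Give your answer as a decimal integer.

25401

`entries` is the first field, at byte offset 0, occupying 2 bytes.
Bytes at offsets 0..1: 63 39.
In big-endian order the high byte comes first in memory.
The bytes are already most-significant first: 0x6339.
0x6339 = 25401.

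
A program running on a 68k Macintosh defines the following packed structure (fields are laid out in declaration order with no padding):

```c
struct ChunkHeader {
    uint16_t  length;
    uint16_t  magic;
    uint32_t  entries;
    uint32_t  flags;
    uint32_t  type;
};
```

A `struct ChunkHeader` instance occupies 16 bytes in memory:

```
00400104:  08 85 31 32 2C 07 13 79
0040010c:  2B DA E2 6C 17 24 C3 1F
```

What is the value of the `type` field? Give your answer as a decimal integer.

388285215

`type` follows `length` (2 B), `magic` (2 B), `entries` (4 B), `flags` (4 B), so it starts at offset 2 + 2 + 4 + 4 = 12 and occupies 4 bytes.
Bytes at offsets 12..15: 17 24 C3 1F.
Big-endian: lowest address holds the most-significant byte.
The bytes are already most-significant first: 0x1724C31F.
0x1724C31F = 388285215.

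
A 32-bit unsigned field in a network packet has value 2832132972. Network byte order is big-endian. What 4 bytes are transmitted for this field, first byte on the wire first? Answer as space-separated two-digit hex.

A8 CE EB 6C

2832132972 in hexadecimal, padded to 32 bits, is 0xA8CEEB6C.
Split into bytes (most-significant first): A8 CE EB 6C.
Big-endian: lowest address holds the most-significant byte.
So the memory order matches the most-significant-first order: A8 CE EB 6C.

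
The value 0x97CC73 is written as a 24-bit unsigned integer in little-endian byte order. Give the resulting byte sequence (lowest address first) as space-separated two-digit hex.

Split into bytes (most-significant first): 97 CC 73.
Little-endian stores the least-significant byte at the lowest address.
So at ascending addresses the bytes are 73 CC 97.

73 CC 97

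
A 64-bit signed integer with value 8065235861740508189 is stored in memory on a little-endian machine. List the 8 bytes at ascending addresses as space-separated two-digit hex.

1D D4 C8 E8 48 79 ED 6F

8065235861740508189 in hexadecimal, padded to 64 bits, is 0x6FED7948E8C8D41D.
Split into bytes (most-significant first): 6F ED 79 48 E8 C8 D4 1D.
In little-endian order the low byte comes first in memory.
So at ascending addresses the bytes are 1D D4 C8 E8 48 79 ED 6F.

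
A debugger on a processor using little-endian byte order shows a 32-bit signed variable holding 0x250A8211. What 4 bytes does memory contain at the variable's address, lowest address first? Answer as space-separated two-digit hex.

11 82 0A 25

Split into bytes (most-significant first): 25 0A 82 11.
In little-endian order the low byte comes first in memory.
So at ascending addresses the bytes are 11 82 0A 25.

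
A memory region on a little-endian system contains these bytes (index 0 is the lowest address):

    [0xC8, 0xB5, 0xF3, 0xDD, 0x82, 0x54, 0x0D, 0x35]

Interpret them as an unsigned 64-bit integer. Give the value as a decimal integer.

3822804579753637320

In little-endian order the low byte comes first in memory.
Reassemble most-significant byte first: 35 0D 54 82 DD F3 B5 C8 → 0x350D5482DDF3B5C8.
0x350D5482DDF3B5C8 = 3822804579753637320.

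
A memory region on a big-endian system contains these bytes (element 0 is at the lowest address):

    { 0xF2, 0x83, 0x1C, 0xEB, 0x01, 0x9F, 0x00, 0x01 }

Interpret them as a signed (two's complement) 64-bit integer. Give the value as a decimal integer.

-971901298911805439

Big-endian: lowest address holds the most-significant byte.
The bytes are already most-significant first: 0xF2831CEB019F0001.
Top bit is set, so as a signed 64-bit value this is 0xF2831CEB019F0001 − 2^64 = -971901298911805439.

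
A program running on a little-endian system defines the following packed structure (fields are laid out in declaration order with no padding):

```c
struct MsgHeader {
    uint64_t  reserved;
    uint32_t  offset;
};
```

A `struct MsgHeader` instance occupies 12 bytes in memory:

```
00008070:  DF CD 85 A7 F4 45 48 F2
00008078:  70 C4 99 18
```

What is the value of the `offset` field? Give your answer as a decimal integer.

`offset` follows `reserved` (8 bytes), so it starts at byte offset 8 and occupies 4 bytes.
Bytes at offsets 8..11: 70 C4 99 18.
In little-endian order the low byte comes first in memory.
Reassemble most-significant byte first: 18 99 C4 70 → 0x1899C470.
0x1899C470 = 412730480.

412730480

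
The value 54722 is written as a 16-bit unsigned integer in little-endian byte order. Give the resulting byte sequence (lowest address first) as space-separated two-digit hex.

C2 D5

54722 in hexadecimal, padded to 16 bits, is 0xD5C2.
Split into bytes (most-significant first): D5 C2.
Little-endian stores the least-significant byte at the lowest address.
So at ascending addresses the bytes are C2 D5.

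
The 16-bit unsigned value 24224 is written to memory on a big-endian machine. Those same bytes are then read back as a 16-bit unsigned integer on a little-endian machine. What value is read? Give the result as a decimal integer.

41054

24224 in 16-bit hexadecimal is 0x5EA0.
Stored big-endian, the bytes at ascending addresses are 5E A0.
Read back as little-endian, the first byte is least significant, giving 0xA05E.
0xA05E = 41054.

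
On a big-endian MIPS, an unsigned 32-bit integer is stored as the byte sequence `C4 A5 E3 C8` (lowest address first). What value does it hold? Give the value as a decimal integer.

3299206088

Big-endian: lowest address holds the most-significant byte.
The bytes are already most-significant first: 0xC4A5E3C8.
0xC4A5E3C8 = 3299206088.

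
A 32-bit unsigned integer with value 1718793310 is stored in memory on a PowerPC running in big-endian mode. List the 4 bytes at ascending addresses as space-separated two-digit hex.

66 72 B4 5E

1718793310 in hexadecimal, padded to 32 bits, is 0x6672B45E.
Split into bytes (most-significant first): 66 72 B4 5E.
In big-endian order the high byte comes first in memory.
So the memory order matches the most-significant-first order: 66 72 B4 5E.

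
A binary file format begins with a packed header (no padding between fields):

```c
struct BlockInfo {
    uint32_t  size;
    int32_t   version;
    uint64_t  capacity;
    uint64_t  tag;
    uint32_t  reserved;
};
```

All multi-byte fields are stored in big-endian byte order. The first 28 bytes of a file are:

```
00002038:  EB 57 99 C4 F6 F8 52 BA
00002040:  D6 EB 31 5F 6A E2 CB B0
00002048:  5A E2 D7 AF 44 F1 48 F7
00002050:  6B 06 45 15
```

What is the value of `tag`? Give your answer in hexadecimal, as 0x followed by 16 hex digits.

`tag` follows `size` (4 B), `version` (4 B), `capacity` (8 B), so it starts at offset 4 + 4 + 8 = 16 and occupies 8 bytes.
Bytes at offsets 16..23: 5A E2 D7 AF 44 F1 48 F7.
In big-endian order the high byte comes first in memory.
The bytes are already most-significant first: 0x5AE2D7AF44F148F7.

0x5AE2D7AF44F148F7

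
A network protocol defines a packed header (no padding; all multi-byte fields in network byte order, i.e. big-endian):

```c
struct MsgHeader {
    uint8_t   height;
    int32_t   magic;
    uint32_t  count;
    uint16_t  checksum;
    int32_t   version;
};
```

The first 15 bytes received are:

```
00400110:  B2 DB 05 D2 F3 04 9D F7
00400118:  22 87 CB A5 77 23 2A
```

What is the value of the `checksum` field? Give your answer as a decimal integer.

34763

`checksum` follows `height` (1 B), `magic` (4 B), `count` (4 B), so it starts at offset 1 + 4 + 4 = 9 and occupies 2 bytes.
Bytes at offsets 9..10: 87 CB.
Big-endian: lowest address holds the most-significant byte.
The bytes are already most-significant first: 0x87CB.
0x87CB = 34763.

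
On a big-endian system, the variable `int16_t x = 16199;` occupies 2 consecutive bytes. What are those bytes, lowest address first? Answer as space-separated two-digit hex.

16199 in hexadecimal, padded to 16 bits, is 0x3F47.
Split into bytes (most-significant first): 3F 47.
Big-endian stores the most-significant byte at the lowest address.
So the memory order matches the most-significant-first order: 3F 47.

3F 47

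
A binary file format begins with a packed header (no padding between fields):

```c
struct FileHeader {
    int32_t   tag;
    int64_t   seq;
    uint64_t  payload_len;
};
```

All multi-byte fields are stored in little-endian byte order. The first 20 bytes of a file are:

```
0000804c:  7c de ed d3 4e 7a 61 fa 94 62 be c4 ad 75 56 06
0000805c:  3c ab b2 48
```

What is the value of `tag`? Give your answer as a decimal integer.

`tag` is the first field, at byte offset 0, occupying 4 bytes.
Bytes at offsets 0..3: 7C DE ED D3.
Little-endian: lowest address holds the least-significant byte.
Reassemble most-significant byte first: D3 ED DE 7C → 0xD3EDDE7C.
Top bit is set, so as a signed 32-bit value this is 0xD3EDDE7C − 2^32 = -739385732.

-739385732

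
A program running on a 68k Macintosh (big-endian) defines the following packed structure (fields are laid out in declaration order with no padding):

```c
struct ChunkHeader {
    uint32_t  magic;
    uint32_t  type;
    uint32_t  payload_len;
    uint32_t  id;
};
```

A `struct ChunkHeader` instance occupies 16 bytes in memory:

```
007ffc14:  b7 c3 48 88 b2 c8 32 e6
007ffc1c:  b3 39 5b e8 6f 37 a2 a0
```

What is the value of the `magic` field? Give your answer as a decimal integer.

3083028616

`magic` is the first field, at byte offset 0, occupying 4 bytes.
Bytes at offsets 0..3: B7 C3 48 88.
Big-endian stores the most-significant byte at the lowest address.
The bytes are already most-significant first: 0xB7C34888.
0xB7C34888 = 3083028616.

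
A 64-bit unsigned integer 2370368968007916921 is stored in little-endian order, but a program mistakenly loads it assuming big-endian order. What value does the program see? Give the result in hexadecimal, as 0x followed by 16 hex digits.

0x799DB884043EE520

2370368968007916921 in 64-bit hexadecimal is 0x20E53E0484B89D79.
Stored little-endian, the bytes at ascending addresses are 79 9D B8 84 04 3E E5 20.
Read back as big-endian, the last byte is least significant, giving 0x799DB884043EE520.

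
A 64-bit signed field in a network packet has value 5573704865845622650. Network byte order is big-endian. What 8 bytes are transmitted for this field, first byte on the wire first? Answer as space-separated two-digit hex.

5573704865845622650 in hexadecimal, padded to 64 bits, is 0x4D59C70B7398377A.
Split into bytes (most-significant first): 4D 59 C7 0B 73 98 37 7A.
Big-endian: lowest address holds the most-significant byte.
So the memory order matches the most-significant-first order: 4D 59 C7 0B 73 98 37 7A.

4D 59 C7 0B 73 98 37 7A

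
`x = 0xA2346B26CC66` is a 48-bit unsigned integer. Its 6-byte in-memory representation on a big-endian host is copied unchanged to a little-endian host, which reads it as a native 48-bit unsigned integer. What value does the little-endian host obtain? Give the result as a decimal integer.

Stored big-endian, the bytes at ascending addresses are A2 34 6B 26 CC 66.
Read back as little-endian, the first byte is least significant, giving 0x66CC266B34A2.
0x66CC266B34A2 = 113027003921570.

113027003921570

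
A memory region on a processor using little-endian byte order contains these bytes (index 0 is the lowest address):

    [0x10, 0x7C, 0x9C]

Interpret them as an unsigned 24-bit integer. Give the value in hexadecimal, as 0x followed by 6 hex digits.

0x9C7C10

In little-endian order the low byte comes first in memory.
Reassemble most-significant byte first: 9C 7C 10 → 0x9C7C10.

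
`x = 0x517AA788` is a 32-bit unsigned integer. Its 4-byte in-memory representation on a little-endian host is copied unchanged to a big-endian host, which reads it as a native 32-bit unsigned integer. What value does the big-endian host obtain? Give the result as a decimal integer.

Stored little-endian, the bytes at ascending addresses are 88 A7 7A 51.
Read back as big-endian, the last byte is least significant, giving 0x88A77A51.
0x88A77A51 = 2292677201.

2292677201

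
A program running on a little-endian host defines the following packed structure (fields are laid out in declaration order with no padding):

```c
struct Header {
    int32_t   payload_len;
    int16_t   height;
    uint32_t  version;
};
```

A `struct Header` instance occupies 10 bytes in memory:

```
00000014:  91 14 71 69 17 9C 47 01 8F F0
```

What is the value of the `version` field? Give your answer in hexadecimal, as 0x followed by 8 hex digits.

0xF08F0147

`version` follows `payload_len` (4 B), `height` (2 B), so it starts at offset 4 + 2 = 6 and occupies 4 bytes.
Bytes at offsets 6..9: 47 01 8F F0.
In little-endian order the low byte comes first in memory.
Reassemble most-significant byte first: F0 8F 01 47 → 0xF08F0147.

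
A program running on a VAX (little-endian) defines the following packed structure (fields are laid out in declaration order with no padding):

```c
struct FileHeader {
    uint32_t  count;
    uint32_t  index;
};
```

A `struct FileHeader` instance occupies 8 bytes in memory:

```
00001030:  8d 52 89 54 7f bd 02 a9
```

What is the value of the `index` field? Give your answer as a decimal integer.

`index` follows `count` (4 bytes), so it starts at byte offset 4 and occupies 4 bytes.
Bytes at offsets 4..7: 7F BD 02 A9.
Little-endian stores the least-significant byte at the lowest address.
Reassemble most-significant byte first: A9 02 BD 7F → 0xA902BD7F.
0xA902BD7F = 2835529087.

2835529087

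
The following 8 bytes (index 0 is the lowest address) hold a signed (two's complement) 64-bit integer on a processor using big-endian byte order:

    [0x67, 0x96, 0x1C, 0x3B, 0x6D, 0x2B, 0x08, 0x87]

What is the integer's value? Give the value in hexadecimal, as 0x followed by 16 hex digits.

0x67961C3B6D2B0887

In big-endian order the high byte comes first in memory.
The bytes are already most-significant first: 0x67961C3B6D2B0887.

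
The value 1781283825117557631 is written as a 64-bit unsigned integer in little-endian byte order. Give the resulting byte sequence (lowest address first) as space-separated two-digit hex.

7F F3 47 88 33 64 B8 18

1781283825117557631 in hexadecimal, padded to 64 bits, is 0x18B864338847F37F.
Split into bytes (most-significant first): 18 B8 64 33 88 47 F3 7F.
Little-endian: lowest address holds the least-significant byte.
So at ascending addresses the bytes are 7F F3 47 88 33 64 B8 18.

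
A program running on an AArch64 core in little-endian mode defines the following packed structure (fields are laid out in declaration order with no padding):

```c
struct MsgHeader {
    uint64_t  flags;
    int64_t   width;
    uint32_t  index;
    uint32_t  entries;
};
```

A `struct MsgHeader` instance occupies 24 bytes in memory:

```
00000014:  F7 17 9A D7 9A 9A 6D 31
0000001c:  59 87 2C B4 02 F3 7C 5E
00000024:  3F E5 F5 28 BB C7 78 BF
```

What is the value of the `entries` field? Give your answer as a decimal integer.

3212363707

`entries` follows `flags` (8 B), `width` (8 B), `index` (4 B), so it starts at offset 8 + 8 + 4 = 20 and occupies 4 bytes.
Bytes at offsets 20..23: BB C7 78 BF.
Little-endian: lowest address holds the least-significant byte.
Reassemble most-significant byte first: BF 78 C7 BB → 0xBF78C7BB.
0xBF78C7BB = 3212363707.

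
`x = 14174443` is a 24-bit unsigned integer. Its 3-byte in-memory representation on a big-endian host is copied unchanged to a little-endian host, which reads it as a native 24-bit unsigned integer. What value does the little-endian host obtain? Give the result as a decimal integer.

14174443 in 24-bit hexadecimal is 0xD848EB.
Stored big-endian, the bytes at ascending addresses are D8 48 EB.
Read back as little-endian, the first byte is least significant, giving 0xEB48D8.
0xEB48D8 = 15419608.

15419608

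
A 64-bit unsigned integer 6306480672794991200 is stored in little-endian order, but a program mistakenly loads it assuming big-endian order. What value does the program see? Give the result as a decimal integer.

6979118432425772375

6306480672794991200 in 64-bit hexadecimal is 0x57851EC23CCFDA60.
Stored little-endian, the bytes at ascending addresses are 60 DA CF 3C C2 1E 85 57.
Read back as big-endian, the last byte is least significant, giving 0x60DACF3CC21E8557.
0x60DACF3CC21E8557 = 6979118432425772375.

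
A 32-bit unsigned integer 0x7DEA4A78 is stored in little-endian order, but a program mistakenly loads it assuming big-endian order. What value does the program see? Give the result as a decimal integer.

2018175613

Stored little-endian, the bytes at ascending addresses are 78 4A EA 7D.
Read back as big-endian, the last byte is least significant, giving 0x784AEA7D.
0x784AEA7D = 2018175613.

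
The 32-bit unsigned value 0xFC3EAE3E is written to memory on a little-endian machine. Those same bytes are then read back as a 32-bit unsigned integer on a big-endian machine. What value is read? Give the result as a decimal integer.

1051606780

Stored little-endian, the bytes at ascending addresses are 3E AE 3E FC.
Read back as big-endian, the last byte is least significant, giving 0x3EAE3EFC.
0x3EAE3EFC = 1051606780.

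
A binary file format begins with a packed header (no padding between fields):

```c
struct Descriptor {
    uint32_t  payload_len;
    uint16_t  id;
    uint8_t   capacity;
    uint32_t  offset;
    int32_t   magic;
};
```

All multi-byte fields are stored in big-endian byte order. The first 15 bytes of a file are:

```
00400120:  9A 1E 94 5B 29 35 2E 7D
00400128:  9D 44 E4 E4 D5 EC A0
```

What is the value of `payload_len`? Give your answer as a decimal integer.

2585695323

`payload_len` is the first field, at byte offset 0, occupying 4 bytes.
Bytes at offsets 0..3: 9A 1E 94 5B.
In big-endian order the high byte comes first in memory.
The bytes are already most-significant first: 0x9A1E945B.
0x9A1E945B = 2585695323.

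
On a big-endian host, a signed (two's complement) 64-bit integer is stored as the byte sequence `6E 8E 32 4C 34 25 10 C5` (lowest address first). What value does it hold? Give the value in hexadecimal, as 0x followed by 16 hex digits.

Big-endian stores the most-significant byte at the lowest address.
The bytes are already most-significant first: 0x6E8E324C342510C5.

0x6E8E324C342510C5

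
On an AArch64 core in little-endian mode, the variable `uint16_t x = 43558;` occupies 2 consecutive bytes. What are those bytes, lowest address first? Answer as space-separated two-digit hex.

26 AA

43558 in hexadecimal, padded to 16 bits, is 0xAA26.
Split into bytes (most-significant first): AA 26.
Little-endian stores the least-significant byte at the lowest address.
So at ascending addresses the bytes are 26 AA.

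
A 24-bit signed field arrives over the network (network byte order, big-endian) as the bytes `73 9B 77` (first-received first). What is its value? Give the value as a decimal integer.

In big-endian order the high byte comes first in memory.
The bytes are already most-significant first: 0x739B77.
0x739B77 = 7576439.

7576439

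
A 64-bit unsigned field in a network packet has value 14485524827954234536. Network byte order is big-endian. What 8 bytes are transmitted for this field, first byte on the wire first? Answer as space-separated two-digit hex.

14485524827954234536 in hexadecimal, padded to 64 bits, is 0xC906EC155B5044A8.
Split into bytes (most-significant first): C9 06 EC 15 5B 50 44 A8.
Big-endian: lowest address holds the most-significant byte.
So the memory order matches the most-significant-first order: C9 06 EC 15 5B 50 44 A8.

C9 06 EC 15 5B 50 44 A8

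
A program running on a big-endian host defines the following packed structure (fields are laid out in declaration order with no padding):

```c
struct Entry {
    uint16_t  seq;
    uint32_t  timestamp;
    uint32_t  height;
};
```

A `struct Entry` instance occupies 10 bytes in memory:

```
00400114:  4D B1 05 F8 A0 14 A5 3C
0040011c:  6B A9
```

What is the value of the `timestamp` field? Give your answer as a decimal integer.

`timestamp` follows `seq` (2 bytes), so it starts at byte offset 2 and occupies 4 bytes.
Bytes at offsets 2..5: 05 F8 A0 14.
Big-endian: lowest address holds the most-significant byte.
The bytes are already most-significant first: 0x05F8A014.
0x05F8A014 = 100179988.

100179988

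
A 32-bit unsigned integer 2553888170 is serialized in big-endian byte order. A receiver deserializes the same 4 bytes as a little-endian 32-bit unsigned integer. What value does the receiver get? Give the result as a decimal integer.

2553888170 in 32-bit hexadecimal is 0x98393DAA.
Stored big-endian, the bytes at ascending addresses are 98 39 3D AA.
Read back as little-endian, the first byte is least significant, giving 0xAA3D3998.
0xAA3D3998 = 2856139160.

2856139160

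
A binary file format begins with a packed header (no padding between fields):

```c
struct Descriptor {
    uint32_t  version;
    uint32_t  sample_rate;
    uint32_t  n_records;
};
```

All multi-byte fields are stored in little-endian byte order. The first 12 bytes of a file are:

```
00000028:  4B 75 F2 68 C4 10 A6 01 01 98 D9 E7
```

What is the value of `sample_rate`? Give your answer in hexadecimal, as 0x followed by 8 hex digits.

0x01A610C4

`sample_rate` follows `version` (4 bytes), so it starts at byte offset 4 and occupies 4 bytes.
Bytes at offsets 4..7: C4 10 A6 01.
In little-endian order the low byte comes first in memory.
Reassemble most-significant byte first: 01 A6 10 C4 → 0x01A610C4.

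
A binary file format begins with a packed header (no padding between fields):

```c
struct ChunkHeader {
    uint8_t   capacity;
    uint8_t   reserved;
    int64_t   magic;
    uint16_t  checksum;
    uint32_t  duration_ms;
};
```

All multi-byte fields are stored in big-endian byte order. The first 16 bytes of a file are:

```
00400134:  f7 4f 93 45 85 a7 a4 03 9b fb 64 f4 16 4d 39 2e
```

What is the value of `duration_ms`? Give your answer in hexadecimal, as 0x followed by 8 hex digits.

0x164D392E

`duration_ms` follows `capacity` (1 B), `reserved` (1 B), `magic` (8 B), `checksum` (2 B), so it starts at offset 1 + 1 + 8 + 2 = 12 and occupies 4 bytes.
Bytes at offsets 12..15: 16 4D 39 2E.
In big-endian order the high byte comes first in memory.
The bytes are already most-significant first: 0x164D392E.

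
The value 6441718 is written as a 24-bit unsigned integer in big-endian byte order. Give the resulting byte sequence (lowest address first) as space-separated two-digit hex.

6441718 in hexadecimal, padded to 24 bits, is 0x624AF6.
Split into bytes (most-significant first): 62 4A F6.
In big-endian order the high byte comes first in memory.
So the memory order matches the most-significant-first order: 62 4A F6.

62 4A F6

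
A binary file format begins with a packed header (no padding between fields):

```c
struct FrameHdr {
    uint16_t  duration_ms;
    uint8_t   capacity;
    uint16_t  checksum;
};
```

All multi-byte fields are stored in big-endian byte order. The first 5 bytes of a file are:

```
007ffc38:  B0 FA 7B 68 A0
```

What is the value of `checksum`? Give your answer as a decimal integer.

`checksum` follows `duration_ms` (2 B), `capacity` (1 B), so it starts at offset 2 + 1 = 3 and occupies 2 bytes.
Bytes at offsets 3..4: 68 A0.
In big-endian order the high byte comes first in memory.
The bytes are already most-significant first: 0x68A0.
0x68A0 = 26784.

26784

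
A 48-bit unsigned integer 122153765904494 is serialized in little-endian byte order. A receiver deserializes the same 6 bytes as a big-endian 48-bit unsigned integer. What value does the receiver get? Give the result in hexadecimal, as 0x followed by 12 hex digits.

122153765904494 in 48-bit hexadecimal is 0x6F1923D3206E.
Stored little-endian, the bytes at ascending addresses are 6E 20 D3 23 19 6F.
Read back as big-endian, the last byte is least significant, giving 0x6E20D323196F.

0x6E20D323196F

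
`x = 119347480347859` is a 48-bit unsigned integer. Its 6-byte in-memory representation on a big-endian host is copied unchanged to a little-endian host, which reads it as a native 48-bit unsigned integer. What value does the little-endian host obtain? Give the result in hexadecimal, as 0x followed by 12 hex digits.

119347480347859 in 48-bit hexadecimal is 0x6C8BC02BC4D3.
Stored big-endian, the bytes at ascending addresses are 6C 8B C0 2B C4 D3.
Read back as little-endian, the first byte is least significant, giving 0xD3C42BC08B6C.

0xD3C42BC08B6C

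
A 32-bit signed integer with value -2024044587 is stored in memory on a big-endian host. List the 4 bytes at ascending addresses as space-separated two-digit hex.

87 5B 87 D5

Two's complement of -2024044587 in 32 bits: 2024044587 = 0x78A4782B; invert → 0x875B87D4; add 1 → 0x875B87D5.
Split into bytes (most-significant first): 87 5B 87 D5.
Big-endian: lowest address holds the most-significant byte.
So the memory order matches the most-significant-first order: 87 5B 87 D5.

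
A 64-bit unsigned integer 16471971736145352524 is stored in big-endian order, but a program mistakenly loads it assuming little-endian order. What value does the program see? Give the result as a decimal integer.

16471971736145352524 in 64-bit hexadecimal is 0xE49833059337D74C.
Stored big-endian, the bytes at ascending addresses are E4 98 33 05 93 37 D7 4C.
Read back as little-endian, the first byte is least significant, giving 0x4CD73793053398E4.
0x4CD73793053398E4 = 5536955371462301924.

5536955371462301924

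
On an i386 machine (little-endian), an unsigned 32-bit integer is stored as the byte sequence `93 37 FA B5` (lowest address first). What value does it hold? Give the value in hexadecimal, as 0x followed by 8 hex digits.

Little-endian: lowest address holds the least-significant byte.
Reassemble most-significant byte first: B5 FA 37 93 → 0xB5FA3793.

0xB5FA3793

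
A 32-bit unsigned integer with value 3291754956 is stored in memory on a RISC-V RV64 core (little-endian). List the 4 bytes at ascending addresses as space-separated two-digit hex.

3291754956 in hexadecimal, padded to 32 bits, is 0xC43431CC.
Split into bytes (most-significant first): C4 34 31 CC.
Little-endian stores the least-significant byte at the lowest address.
So at ascending addresses the bytes are CC 31 34 C4.

CC 31 34 C4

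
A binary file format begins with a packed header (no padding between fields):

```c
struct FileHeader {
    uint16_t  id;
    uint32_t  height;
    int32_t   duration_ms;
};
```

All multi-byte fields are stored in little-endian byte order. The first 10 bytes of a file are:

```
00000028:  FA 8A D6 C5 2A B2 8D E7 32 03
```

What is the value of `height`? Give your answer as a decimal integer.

`height` follows `id` (2 bytes), so it starts at byte offset 2 and occupies 4 bytes.
Bytes at offsets 2..5: D6 C5 2A B2.
Little-endian: lowest address holds the least-significant byte.
Reassemble most-significant byte first: B2 2A C5 D6 → 0xB22AC5D6.
0xB22AC5D6 = 2989147606.

2989147606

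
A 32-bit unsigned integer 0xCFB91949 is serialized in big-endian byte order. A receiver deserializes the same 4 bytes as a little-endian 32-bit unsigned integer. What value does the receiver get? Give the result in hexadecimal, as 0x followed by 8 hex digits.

0x4919B9CF

Stored big-endian, the bytes at ascending addresses are CF B9 19 49.
Read back as little-endian, the first byte is least significant, giving 0x4919B9CF.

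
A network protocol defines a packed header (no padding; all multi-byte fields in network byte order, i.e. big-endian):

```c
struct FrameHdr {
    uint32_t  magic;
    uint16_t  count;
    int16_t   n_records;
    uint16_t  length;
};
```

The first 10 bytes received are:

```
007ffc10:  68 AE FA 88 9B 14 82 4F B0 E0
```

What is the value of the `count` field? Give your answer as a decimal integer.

39700

`count` follows `magic` (4 bytes), so it starts at byte offset 4 and occupies 2 bytes.
Bytes at offsets 4..5: 9B 14.
In big-endian order the high byte comes first in memory.
The bytes are already most-significant first: 0x9B14.
0x9B14 = 39700.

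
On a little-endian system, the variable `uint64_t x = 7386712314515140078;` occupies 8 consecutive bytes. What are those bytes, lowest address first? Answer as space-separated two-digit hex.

EE AD AD AC B6 DF 82 66

7386712314515140078 in hexadecimal, padded to 64 bits, is 0x6682DFB6ACADADEE.
Split into bytes (most-significant first): 66 82 DF B6 AC AD AD EE.
Little-endian stores the least-significant byte at the lowest address.
So at ascending addresses the bytes are EE AD AD AC B6 DF 82 66.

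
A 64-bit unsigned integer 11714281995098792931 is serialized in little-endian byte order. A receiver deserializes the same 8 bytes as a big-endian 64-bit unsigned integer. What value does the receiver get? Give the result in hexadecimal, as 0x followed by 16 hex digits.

11714281995098792931 in 64-bit hexadecimal is 0xA2917D68DC9E23E3.
Stored little-endian, the bytes at ascending addresses are E3 23 9E DC 68 7D 91 A2.
Read back as big-endian, the last byte is least significant, giving 0xE3239EDC687D91A2.

0xE3239EDC687D91A2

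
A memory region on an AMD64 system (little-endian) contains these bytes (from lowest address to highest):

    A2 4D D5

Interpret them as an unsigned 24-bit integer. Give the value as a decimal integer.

Little-endian stores the least-significant byte at the lowest address.
Reassemble most-significant byte first: D5 4D A2 → 0xD54DA2.
0xD54DA2 = 13979042.

13979042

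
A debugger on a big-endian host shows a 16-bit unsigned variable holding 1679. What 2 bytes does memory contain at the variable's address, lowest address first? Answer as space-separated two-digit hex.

06 8F

1679 in hexadecimal, padded to 16 bits, is 0x068F.
Split into bytes (most-significant first): 06 8F.
Big-endian stores the most-significant byte at the lowest address.
So the memory order matches the most-significant-first order: 06 8F.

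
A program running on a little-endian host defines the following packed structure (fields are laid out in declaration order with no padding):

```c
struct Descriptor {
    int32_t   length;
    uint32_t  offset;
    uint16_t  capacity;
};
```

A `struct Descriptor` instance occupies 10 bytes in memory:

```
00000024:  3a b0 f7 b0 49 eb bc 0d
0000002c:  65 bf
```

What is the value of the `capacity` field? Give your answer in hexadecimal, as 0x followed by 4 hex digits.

0xBF65

`capacity` follows `length` (4 B), `offset` (4 B), so it starts at offset 4 + 4 = 8 and occupies 2 bytes.
Bytes at offsets 8..9: 65 BF.
Little-endian: lowest address holds the least-significant byte.
Reassemble most-significant byte first: BF 65 → 0xBF65.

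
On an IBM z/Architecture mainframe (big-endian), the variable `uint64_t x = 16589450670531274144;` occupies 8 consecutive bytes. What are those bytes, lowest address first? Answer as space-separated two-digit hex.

E6 39 91 7D 7B E1 E5 A0

16589450670531274144 in hexadecimal, padded to 64 bits, is 0xE639917D7BE1E5A0.
Split into bytes (most-significant first): E6 39 91 7D 7B E1 E5 A0.
Big-endian: lowest address holds the most-significant byte.
So the memory order matches the most-significant-first order: E6 39 91 7D 7B E1 E5 A0.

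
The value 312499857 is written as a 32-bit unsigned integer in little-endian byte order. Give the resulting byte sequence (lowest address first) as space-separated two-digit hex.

91 5E A0 12

312499857 in hexadecimal, padded to 32 bits, is 0x12A05E91.
Split into bytes (most-significant first): 12 A0 5E 91.
Little-endian: lowest address holds the least-significant byte.
So at ascending addresses the bytes are 91 5E A0 12.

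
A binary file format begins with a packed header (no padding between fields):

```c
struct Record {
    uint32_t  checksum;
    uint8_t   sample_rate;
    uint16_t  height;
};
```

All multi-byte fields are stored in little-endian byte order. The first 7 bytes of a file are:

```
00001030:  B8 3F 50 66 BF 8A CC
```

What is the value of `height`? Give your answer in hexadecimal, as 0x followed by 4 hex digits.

`height` follows `checksum` (4 B), `sample_rate` (1 B), so it starts at offset 4 + 1 = 5 and occupies 2 bytes.
Bytes at offsets 5..6: 8A CC.
In little-endian order the low byte comes first in memory.
Reassemble most-significant byte first: CC 8A → 0xCC8A.

0xCC8A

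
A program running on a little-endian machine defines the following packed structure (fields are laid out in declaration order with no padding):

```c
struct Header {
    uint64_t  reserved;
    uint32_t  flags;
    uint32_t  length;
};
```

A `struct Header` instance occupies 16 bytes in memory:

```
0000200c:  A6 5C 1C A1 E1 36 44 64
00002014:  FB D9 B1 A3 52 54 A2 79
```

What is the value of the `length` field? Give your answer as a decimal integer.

2040681554

`length` follows `reserved` (8 B), `flags` (4 B), so it starts at offset 8 + 4 = 12 and occupies 4 bytes.
Bytes at offsets 12..15: 52 54 A2 79.
In little-endian order the low byte comes first in memory.
Reassemble most-significant byte first: 79 A2 54 52 → 0x79A25452.
0x79A25452 = 2040681554.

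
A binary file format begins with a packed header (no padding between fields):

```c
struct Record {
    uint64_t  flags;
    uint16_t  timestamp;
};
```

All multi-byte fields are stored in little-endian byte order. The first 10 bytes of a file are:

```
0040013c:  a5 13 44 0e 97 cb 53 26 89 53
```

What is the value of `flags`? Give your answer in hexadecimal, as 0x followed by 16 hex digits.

`flags` is the first field, at byte offset 0, occupying 8 bytes.
Bytes at offsets 0..7: A5 13 44 0E 97 CB 53 26.
In little-endian order the low byte comes first in memory.
Reassemble most-significant byte first: 26 53 CB 97 0E 44 13 A5 → 0x2653CB970E4413A5.

0x2653CB970E4413A5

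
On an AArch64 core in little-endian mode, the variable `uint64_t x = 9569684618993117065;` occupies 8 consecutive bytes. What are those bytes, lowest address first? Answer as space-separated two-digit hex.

89 A7 9A 67 75 59 CE 84

9569684618993117065 in hexadecimal, padded to 64 bits, is 0x84CE5975679AA789.
Split into bytes (most-significant first): 84 CE 59 75 67 9A A7 89.
Little-endian: lowest address holds the least-significant byte.
So at ascending addresses the bytes are 89 A7 9A 67 75 59 CE 84.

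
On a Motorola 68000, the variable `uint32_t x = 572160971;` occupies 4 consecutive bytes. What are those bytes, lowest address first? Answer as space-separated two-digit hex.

22 1A 7B CB

572160971 in hexadecimal, padded to 32 bits, is 0x221A7BCB.
Split into bytes (most-significant first): 22 1A 7B CB.
Big-endian: lowest address holds the most-significant byte.
So the memory order matches the most-significant-first order: 22 1A 7B CB.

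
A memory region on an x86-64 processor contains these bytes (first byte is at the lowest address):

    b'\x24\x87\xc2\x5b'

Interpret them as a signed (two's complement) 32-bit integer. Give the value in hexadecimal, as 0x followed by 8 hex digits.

Little-endian: lowest address holds the least-significant byte.
Reassemble most-significant byte first: 5B C2 87 24 → 0x5BC28724.

0x5BC28724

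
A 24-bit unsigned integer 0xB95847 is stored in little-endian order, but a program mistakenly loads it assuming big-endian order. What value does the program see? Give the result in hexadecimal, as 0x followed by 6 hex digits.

Stored little-endian, the bytes at ascending addresses are 47 58 B9.
Read back as big-endian, the last byte is least significant, giving 0x4758B9.

0x4758B9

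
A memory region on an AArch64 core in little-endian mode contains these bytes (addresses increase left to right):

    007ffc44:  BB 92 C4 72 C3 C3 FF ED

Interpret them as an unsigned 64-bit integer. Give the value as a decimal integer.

17149641150261662395

Little-endian: lowest address holds the least-significant byte.
Reassemble most-significant byte first: ED FF C3 C3 72 C4 92 BB → 0xEDFFC3C372C492BB.
0xEDFFC3C372C492BB = 17149641150261662395.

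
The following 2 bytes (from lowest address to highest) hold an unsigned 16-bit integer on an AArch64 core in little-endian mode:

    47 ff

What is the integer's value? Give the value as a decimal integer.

In little-endian order the low byte comes first in memory.
Reassemble most-significant byte first: FF 47 → 0xFF47.
0xFF47 = 65351.

65351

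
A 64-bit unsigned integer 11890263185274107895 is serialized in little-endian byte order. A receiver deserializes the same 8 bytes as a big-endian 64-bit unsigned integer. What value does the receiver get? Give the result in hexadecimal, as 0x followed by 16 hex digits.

11890263185274107895 in 64-bit hexadecimal is 0xA502B35EA42AF7F7.
Stored little-endian, the bytes at ascending addresses are F7 F7 2A A4 5E B3 02 A5.
Read back as big-endian, the last byte is least significant, giving 0xF7F72AA45EB302A5.

0xF7F72AA45EB302A5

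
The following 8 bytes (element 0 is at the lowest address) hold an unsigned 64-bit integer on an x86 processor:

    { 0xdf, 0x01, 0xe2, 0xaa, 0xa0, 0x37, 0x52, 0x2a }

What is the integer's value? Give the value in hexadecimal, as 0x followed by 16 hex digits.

0x2A5237A0AAE201DF

Little-endian stores the least-significant byte at the lowest address.
Reassemble most-significant byte first: 2A 52 37 A0 AA E2 01 DF → 0x2A5237A0AAE201DF.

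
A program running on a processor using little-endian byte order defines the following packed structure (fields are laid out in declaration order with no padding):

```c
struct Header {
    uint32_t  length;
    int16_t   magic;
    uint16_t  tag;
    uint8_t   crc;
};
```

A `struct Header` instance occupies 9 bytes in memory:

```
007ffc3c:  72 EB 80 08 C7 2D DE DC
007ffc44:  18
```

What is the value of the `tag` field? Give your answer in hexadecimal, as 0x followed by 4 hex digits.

0xDCDE

`tag` follows `length` (4 B), `magic` (2 B), so it starts at offset 4 + 2 = 6 and occupies 2 bytes.
Bytes at offsets 6..7: DE DC.
Little-endian stores the least-significant byte at the lowest address.
Reassemble most-significant byte first: DC DE → 0xDCDE.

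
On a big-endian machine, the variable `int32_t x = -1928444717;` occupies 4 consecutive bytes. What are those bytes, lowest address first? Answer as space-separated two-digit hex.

8D 0E 44 D3

Two's complement of -1928444717 in 32 bits: 1928444717 = 0x72F1BB2D; invert → 0x8D0E44D2; add 1 → 0x8D0E44D3.
Split into bytes (most-significant first): 8D 0E 44 D3.
In big-endian order the high byte comes first in memory.
So the memory order matches the most-significant-first order: 8D 0E 44 D3.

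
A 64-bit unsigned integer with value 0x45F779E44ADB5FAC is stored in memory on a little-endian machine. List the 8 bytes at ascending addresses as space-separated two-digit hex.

AC 5F DB 4A E4 79 F7 45

Split into bytes (most-significant first): 45 F7 79 E4 4A DB 5F AC.
In little-endian order the low byte comes first in memory.
So at ascending addresses the bytes are AC 5F DB 4A E4 79 F7 45.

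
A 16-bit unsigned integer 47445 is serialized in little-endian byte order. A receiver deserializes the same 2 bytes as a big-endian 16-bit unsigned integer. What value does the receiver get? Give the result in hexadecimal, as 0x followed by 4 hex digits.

47445 in 16-bit hexadecimal is 0xB955.
Stored little-endian, the bytes at ascending addresses are 55 B9.
Read back as big-endian, the last byte is least significant, giving 0x55B9.

0x55B9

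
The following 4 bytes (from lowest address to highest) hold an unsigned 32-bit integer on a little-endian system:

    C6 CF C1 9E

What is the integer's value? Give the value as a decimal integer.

2663501766

Little-endian: lowest address holds the least-significant byte.
Reassemble most-significant byte first: 9E C1 CF C6 → 0x9EC1CFC6.
0x9EC1CFC6 = 2663501766.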